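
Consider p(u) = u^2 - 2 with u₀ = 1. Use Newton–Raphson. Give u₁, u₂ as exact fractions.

p'(u) = 2u.
p(1) = -1, p'(1) = 2, so u₁ = 1 - (-1)/2 = 3/2.
p(3/2) = 1/4, p'(3/2) = 3, so u₂ = (3/2) - (1/4)/3 = 17/12.

u₁ = 3/2, u₂ = 17/12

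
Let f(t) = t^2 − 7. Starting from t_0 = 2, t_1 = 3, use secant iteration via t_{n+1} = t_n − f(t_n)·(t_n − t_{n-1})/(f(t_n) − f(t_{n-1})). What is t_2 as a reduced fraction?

f(2) = −3, f(3) = 2. t_2 = 3 − 2·(3 − 2)/(2 − (−3)) = 13/5.

13/5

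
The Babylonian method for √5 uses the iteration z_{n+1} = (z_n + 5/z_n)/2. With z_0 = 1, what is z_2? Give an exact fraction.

7/3

z_1 = (1 + 5/1)/2 = 3.
z_2 = (3 + 5/3)/2 = 7/3.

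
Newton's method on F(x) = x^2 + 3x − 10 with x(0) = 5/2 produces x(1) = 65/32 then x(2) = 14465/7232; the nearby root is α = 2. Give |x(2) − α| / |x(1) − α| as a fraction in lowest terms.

1/226

x(1) − α = 65/32 − 2 = 1/32, so |x(1) − α| = 1/32.
x(2) − α = 14465/7232 − 2 = 1/7232, so |x(2) − α| = 1/7232.
Ratio = (1/7232) / (1/32) = 1/226.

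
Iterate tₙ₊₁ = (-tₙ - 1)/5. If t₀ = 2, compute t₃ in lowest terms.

t₁ = (-2 - 1)/5 = -3/5.
t₂ = (-(-3/5) - 1)/5 = -2/25.
t₃ = (-(-2/25) - 1)/5 = -23/125.

-23/125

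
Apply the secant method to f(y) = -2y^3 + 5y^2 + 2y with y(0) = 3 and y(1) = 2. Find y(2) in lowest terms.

f(3) = -3, f(2) = 8. y(2) = 2 - 8·(2 - 3)/(8 - (-3)) = 30/11.

30/11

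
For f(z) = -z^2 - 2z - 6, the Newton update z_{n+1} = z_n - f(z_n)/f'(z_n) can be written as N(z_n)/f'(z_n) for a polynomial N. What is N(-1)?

f'(z) = -2z - 2.
N(z) = z·f'(z) - f(z) = z·(-2z - 2) - (-z^2 - 2z - 6) = -z^2 + 6.
N(-1) = 5.

5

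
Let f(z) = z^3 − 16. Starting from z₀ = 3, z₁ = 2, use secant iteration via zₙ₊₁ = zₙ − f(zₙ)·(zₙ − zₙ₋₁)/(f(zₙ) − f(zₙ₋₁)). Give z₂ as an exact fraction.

f(3) = 11, f(2) = −8. z₂ = 2 − (−8)·(2 − 3)/((−8) − 11) = 46/19.

46/19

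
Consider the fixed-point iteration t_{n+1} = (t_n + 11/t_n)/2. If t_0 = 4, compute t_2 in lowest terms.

1433/432

t_1 = (4 + 11/4)/2 = 27/8.
t_2 = (27/8 + 11/(27/8))/2 = 1433/432.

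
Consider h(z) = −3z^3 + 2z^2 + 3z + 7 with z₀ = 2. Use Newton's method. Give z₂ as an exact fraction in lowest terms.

621863/332650

h'(z) = −9z^2 + 4z + 3.
h(2) = −3, h'(2) = −25, so z₁ = 2 − (−3)/(−25) = 47/25.
h(47/25) = −3519/15625, h'(47/25) = −13306/625, so z₂ = (47/25) − (−3519/15625)/(−13306/625) = 621863/332650.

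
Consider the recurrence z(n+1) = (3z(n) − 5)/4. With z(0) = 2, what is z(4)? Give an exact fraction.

−713/256

z(1) = (3·2 − 5)/4 = 1/4.
z(2) = (3·(1/4) − 5)/4 = −17/16.
z(3) = (3·(−17/16) − 5)/4 = −131/64.
z(4) = (3·(−131/64) − 5)/4 = −713/256.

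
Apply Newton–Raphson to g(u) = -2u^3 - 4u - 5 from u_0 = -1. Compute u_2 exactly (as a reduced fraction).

g'(u) = -6u^2 - 4.
g(-1) = 1, g'(-1) = -10, so u_1 = (-1) - 1/(-10) = -9/10.
g(-9/10) = 29/500, g'(-9/10) = -443/50, so u_2 = (-9/10) - (29/500)/(-443/50) = -1979/2215.

-1979/2215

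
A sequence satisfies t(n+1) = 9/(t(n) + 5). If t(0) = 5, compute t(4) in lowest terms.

3465/2456

t(1) = 9/(5 + 5) = 9/10.
t(2) = 9/(9/10 + 5) = 90/59.
t(3) = 9/(90/59 + 5) = 531/385.
t(4) = 9/(531/385 + 5) = 3465/2456.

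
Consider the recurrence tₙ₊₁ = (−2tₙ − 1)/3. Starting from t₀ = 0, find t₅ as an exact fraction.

t₁ = (−2·0 − 1)/3 = −1/3.
t₂ = (−2·(−1/3) − 1)/3 = −1/9.
t₃ = (−2·(−1/9) − 1)/3 = −7/27.
t₄ = (−2·(−7/27) − 1)/3 = −13/81.
t₅ = (−2·(−13/81) − 1)/3 = −55/243.

−55/243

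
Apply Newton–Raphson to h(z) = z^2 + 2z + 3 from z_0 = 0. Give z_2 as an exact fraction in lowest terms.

h'(z) = 2z + 2.
h(0) = 3, h'(0) = 2, so z_1 = 0 − 3/2 = −3/2.
h(−3/2) = 9/4, h'(−3/2) = −1, so z_2 = (−3/2) − (9/4)/(−1) = 3/4.

3/4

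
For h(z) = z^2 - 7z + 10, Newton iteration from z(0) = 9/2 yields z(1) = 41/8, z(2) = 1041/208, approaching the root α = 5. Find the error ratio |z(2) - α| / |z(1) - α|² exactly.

4/13

z(1) - α = 41/8 - 5 = 1/8, so |z(1) - α| = 1/8.
z(2) - α = 1041/208 - 5 = 1/208, so |z(2) - α| = 1/208.
|z(1) - α|² = 1/64.
Ratio = (1/208) / (1/64) = 4/13.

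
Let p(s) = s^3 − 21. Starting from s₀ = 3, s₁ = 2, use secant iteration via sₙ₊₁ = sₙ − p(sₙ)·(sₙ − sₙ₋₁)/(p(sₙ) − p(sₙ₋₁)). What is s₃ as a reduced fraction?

16659/5983

p(3) = 6, p(2) = −13. s₂ = 2 − (−13)·(2 − 3)/((−13) − 6) = 51/19.
p(2) = −13, p(51/19) = −11388/6859. s₃ = (51/19) − (−11388/6859)·((51/19) − 2)/((−11388/6859) − (−13)) = 16659/5983.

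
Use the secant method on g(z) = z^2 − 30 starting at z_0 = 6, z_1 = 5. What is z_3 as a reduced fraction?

126/23

g(6) = 6, g(5) = −5. z_2 = 5 − (−5)·(5 − 6)/((−5) − 6) = 60/11.
g(5) = −5, g(60/11) = −30/121. z_3 = (60/11) − (−30/121)·((60/11) − 5)/((−30/121) − (−5)) = 126/23.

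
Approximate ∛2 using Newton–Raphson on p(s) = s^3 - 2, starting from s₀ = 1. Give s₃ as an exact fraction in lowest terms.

1126819/894348

p'(s) = 3s^2.
p(1) = -1, p'(1) = 3, so s₁ = 1 - (-1)/3 = 4/3.
p(4/3) = 10/27, p'(4/3) = 16/3, so s₂ = (4/3) - (10/27)/(16/3) = 91/72.
p(91/72) = 7075/373248, p'(91/72) = 8281/1728, so s₃ = (91/72) - (7075/373248)/(8281/1728) = 1126819/894348.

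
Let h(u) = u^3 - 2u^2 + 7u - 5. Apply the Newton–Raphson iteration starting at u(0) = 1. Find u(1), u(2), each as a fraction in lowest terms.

u(1) = 5/6, u(2) = 515/621

h'(u) = 3u^2 - 4u + 7.
h(1) = 1, h'(1) = 6, so u(1) = 1 - 1/6 = 5/6.
h(5/6) = 5/216, h'(5/6) = 23/4, so u(2) = (5/6) - (5/216)/(23/4) = 515/621.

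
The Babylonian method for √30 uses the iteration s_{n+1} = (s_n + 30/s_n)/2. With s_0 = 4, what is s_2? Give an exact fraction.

s_1 = (4 + 30/4)/2 = 23/4.
s_2 = (23/4 + 30/(23/4))/2 = 1009/184.

1009/184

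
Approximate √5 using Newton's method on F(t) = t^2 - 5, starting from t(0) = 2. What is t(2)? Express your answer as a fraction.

161/72

F'(t) = 2t.
F(2) = -1, F'(2) = 4, so t(1) = 2 - (-1)/4 = 9/4.
F(9/4) = 1/16, F'(9/4) = 9/2, so t(2) = (9/4) - (1/16)/(9/2) = 161/72.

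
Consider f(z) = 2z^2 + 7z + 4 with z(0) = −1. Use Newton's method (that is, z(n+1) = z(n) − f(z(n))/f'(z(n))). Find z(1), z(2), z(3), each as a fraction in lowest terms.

z(1) = −2/3, z(2) = −28/39, z(3) = −4516/6279

f'(z) = 4z + 7.
f(−1) = −1, f'(−1) = 3, so z(1) = (−1) − (−1)/3 = −2/3.
f(−2/3) = 2/9, f'(−2/3) = 13/3, so z(2) = (−2/3) − (2/9)/(13/3) = −28/39.
f(−28/39) = 8/1521, f'(−28/39) = 161/39, so z(3) = (−28/39) − (8/1521)/(161/39) = −4516/6279.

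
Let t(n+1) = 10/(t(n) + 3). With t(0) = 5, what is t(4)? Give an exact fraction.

t(1) = 10/(5 + 3) = 5/4.
t(2) = 10/(5/4 + 3) = 40/17.
t(3) = 10/(40/17 + 3) = 170/91.
t(4) = 10/(170/91 + 3) = 910/443.

910/443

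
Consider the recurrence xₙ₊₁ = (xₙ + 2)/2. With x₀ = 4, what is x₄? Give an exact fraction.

17/8

x₁ = (4 + 2)/2 = 3.
x₂ = (3 + 2)/2 = 5/2.
x₃ = ((5/2) + 2)/2 = 9/4.
x₄ = ((9/4) + 2)/2 = 17/8.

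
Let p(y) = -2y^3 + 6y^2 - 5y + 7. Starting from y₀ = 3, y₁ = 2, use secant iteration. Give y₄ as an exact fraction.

73412545/28842787

p(3) = -8, p(2) = 5. y₂ = 2 - 5·(2 - 3)/(5 - (-8)) = 31/13.
p(2) = 5, p(31/13) = 4560/2197. y₃ = (31/13) - (4560/2197)·((31/13) - 2)/((4560/2197) - 5) = 683/257.
p(31/13) = 4560/2197, p(683/257) = -24633120/16974593. y₄ = (683/257) - (-24633120/16974593)·((683/257) - (31/13))/((-24633120/16974593) - (4560/2197)) = 73412545/28842787.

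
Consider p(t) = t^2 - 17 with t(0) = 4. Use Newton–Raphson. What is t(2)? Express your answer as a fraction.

2177/528

p'(t) = 2t.
p(4) = -1, p'(4) = 8, so t(1) = 4 - (-1)/8 = 33/8.
p(33/8) = 1/64, p'(33/8) = 33/4, so t(2) = (33/8) - (1/64)/(33/4) = 2177/528.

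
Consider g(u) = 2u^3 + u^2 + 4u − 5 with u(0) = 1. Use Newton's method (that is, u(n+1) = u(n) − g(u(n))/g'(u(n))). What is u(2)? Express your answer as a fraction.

g'(u) = 6u^2 + 2u + 4.
g(1) = 2, g'(1) = 12, so u(1) = 1 − 2/12 = 5/6.
g(5/6) = 5/27, g'(5/6) = 59/6, so u(2) = (5/6) − (5/27)/(59/6) = 865/1062.

865/1062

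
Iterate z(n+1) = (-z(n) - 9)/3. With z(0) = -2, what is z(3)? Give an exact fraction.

-61/27

z(1) = (-(-2) - 9)/3 = -7/3.
z(2) = (-(-7/3) - 9)/3 = -20/9.
z(3) = (-(-20/9) - 9)/3 = -61/27.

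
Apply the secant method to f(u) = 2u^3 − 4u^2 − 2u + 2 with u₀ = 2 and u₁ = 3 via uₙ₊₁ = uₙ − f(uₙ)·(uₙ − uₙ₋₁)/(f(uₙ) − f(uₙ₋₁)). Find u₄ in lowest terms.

f(2) = −2, f(3) = 14. u₂ = 3 − 14·(3 − 2)/(14 − (−2)) = 17/8.
f(3) = 14, f(17/8) = −287/256. u₃ = (17/8) − (−287/256)·((17/8) − 3)/((−287/256) − 14) = 173/79.
f(17/8) = −287/256, f(173/79) = −275438/493039. u₄ = (173/79) − (−275438/493039)·((173/79) − (17/8))/((−275438/493039) − (−287/256)) = 3903259/1731465.

3903259/1731465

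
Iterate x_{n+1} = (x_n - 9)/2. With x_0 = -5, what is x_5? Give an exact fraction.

-71/8

x_1 = ((-5) - 9)/2 = -7.
x_2 = ((-7) - 9)/2 = -8.
x_3 = ((-8) - 9)/2 = -17/2.
x_4 = ((-17/2) - 9)/2 = -35/4.
x_5 = ((-35/4) - 9)/2 = -71/8.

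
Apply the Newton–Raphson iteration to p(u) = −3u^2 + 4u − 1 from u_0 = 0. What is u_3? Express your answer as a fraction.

p'(u) = −6u + 4.
p(0) = −1, p'(0) = 4, so u_1 = 0 − (−1)/4 = 1/4.
p(1/4) = −3/16, p'(1/4) = 5/2, so u_2 = (1/4) − (−3/16)/(5/2) = 13/40.
p(13/40) = −27/1600, p'(13/40) = 41/20, so u_3 = (13/40) − (−27/1600)/(41/20) = 1093/3280.

1093/3280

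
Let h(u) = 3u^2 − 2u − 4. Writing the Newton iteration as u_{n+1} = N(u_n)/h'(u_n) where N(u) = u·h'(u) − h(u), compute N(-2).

16

h'(u) = 6u − 2.
N(u) = u·h'(u) − h(u) = u·(6u − 2) − (3u^2 − 2u − 4) = 3u^2 + 4.
N(-2) = 16.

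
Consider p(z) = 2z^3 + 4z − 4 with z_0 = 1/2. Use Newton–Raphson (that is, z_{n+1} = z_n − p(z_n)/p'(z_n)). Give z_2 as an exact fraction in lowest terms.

p'(z) = 6z^2 + 4.
p(1/2) = −7/4, p'(1/2) = 11/2, so z_1 = (1/2) − (−7/4)/(11/2) = 9/11.
p(9/11) = 490/1331, p'(9/11) = 970/121, so z_2 = (9/11) − (490/1331)/(970/121) = 824/1067.

824/1067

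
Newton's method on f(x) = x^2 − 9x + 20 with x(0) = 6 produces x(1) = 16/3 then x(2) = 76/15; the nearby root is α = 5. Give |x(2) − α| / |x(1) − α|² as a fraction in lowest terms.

x(1) − α = 16/3 − 5 = 1/3, so |x(1) − α| = 1/3.
x(2) − α = 76/15 − 5 = 1/15, so |x(2) − α| = 1/15.
|x(1) − α|² = 1/9.
Ratio = (1/15) / (1/9) = 3/5.

3/5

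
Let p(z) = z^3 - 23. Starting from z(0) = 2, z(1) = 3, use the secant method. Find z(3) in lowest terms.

25793/9079

p(2) = -15, p(3) = 4. z(2) = 3 - 4·(3 - 2)/(4 - (-15)) = 53/19.
p(3) = 4, p(53/19) = -8880/6859. z(3) = (53/19) - (-8880/6859)·((53/19) - 3)/((-8880/6859) - 4) = 25793/9079.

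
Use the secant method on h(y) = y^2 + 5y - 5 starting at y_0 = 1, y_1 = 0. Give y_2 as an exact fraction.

5/6

h(1) = 1, h(0) = -5. y_2 = 0 - (-5)·(0 - 1)/((-5) - 1) = 5/6.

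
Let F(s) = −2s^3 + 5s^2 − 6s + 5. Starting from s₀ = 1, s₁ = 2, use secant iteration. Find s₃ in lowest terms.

251/163

F(1) = 2, F(2) = −3. s₂ = 2 − (−3)·(2 − 1)/((−3) − 2) = 7/5.
F(2) = −3, F(7/5) = 114/125. s₃ = (7/5) − (114/125)·((7/5) − 2)/((114/125) − (−3)) = 251/163.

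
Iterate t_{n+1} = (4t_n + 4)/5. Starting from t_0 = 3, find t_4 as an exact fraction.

t_1 = (4·3 + 4)/5 = 16/5.
t_2 = (4·(16/5) + 4)/5 = 84/25.
t_3 = (4·(84/25) + 4)/5 = 436/125.
t_4 = (4·(436/125) + 4)/5 = 2244/625.

2244/625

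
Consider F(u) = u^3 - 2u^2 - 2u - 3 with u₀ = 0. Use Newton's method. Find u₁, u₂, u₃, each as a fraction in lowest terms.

u₁ = -3/2, u₂ = -33/43, u₃ = 72993/225535

F'(u) = 3u^2 - 4u - 2.
F(0) = -3, F'(0) = -2, so u₁ = 0 - (-3)/(-2) = -3/2.
F(-3/2) = -63/8, F'(-3/2) = 43/4, so u₂ = (-3/2) - (-63/8)/(43/4) = -33/43.
F(-33/43) = -246078/79507, F'(-33/43) = 5245/1849, so u₃ = (-33/43) - (-246078/79507)/(5245/1849) = 72993/225535.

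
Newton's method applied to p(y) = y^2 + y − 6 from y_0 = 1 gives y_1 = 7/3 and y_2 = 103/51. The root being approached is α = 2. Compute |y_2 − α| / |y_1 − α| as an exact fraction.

y_1 − α = 7/3 − 2 = 1/3, so |y_1 − α| = 1/3.
y_2 − α = 103/51 − 2 = 1/51, so |y_2 − α| = 1/51.
Ratio = (1/51) / (1/3) = 1/17.

1/17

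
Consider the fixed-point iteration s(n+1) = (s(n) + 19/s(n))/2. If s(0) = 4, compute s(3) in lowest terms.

s(1) = (4 + 19/4)/2 = 35/8.
s(2) = (35/8 + 19/(35/8))/2 = 2441/560.
s(3) = (2441/560 + 19/(2441/560))/2 = 11916881/2733920.

11916881/2733920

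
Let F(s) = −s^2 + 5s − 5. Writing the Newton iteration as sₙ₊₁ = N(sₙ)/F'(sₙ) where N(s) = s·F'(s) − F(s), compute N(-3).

−4

F'(s) = −2s + 5.
N(s) = s·F'(s) − F(s) = s·(−2s + 5) − (−s^2 + 5s − 5) = −s^2 + 5.
N(-3) = −4.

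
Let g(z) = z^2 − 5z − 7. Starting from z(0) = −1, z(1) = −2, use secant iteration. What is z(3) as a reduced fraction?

−74/65

g(−1) = −1, g(−2) = 7. z(2) = (−2) − 7·((−2) − (−1))/(7 − (−1)) = −9/8.
g(−2) = 7, g(−9/8) = −7/64. z(3) = (−9/8) − (−7/64)·((−9/8) − (−2))/((−7/64) − 7) = −74/65.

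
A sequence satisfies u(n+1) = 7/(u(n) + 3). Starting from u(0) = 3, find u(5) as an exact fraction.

u(1) = 7/(3 + 3) = 7/6.
u(2) = 7/(7/6 + 3) = 42/25.
u(3) = 7/(42/25 + 3) = 175/117.
u(4) = 7/(175/117 + 3) = 819/526.
u(5) = 7/(819/526 + 3) = 3682/2397.

3682/2397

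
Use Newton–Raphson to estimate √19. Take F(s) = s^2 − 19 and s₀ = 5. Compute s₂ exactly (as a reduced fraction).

959/220

F'(s) = 2s.
F(5) = 6, F'(5) = 10, so s₁ = 5 − 6/10 = 22/5.
F(22/5) = 9/25, F'(22/5) = 44/5, so s₂ = (22/5) − (9/25)/(44/5) = 959/220.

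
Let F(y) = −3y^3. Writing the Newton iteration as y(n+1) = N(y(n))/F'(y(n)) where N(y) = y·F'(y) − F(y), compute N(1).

F'(y) = −9y^2.
N(y) = y·F'(y) − F(y) = y·(−9y^2) − (−3y^3) = −6y^3.
N(1) = −6.

−6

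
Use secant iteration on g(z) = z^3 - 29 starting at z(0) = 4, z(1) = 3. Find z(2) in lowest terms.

g(4) = 35, g(3) = -2. z(2) = 3 - (-2)·(3 - 4)/((-2) - 35) = 113/37.

113/37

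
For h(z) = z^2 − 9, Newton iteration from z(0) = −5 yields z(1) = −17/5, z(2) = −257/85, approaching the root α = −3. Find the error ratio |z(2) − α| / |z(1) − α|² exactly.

z(1) − α = −17/5 − (−3) = −17/5 + 3 = −2/5, so |z(1) − α| = 2/5.
z(2) − α = −257/85 − (−3) = −257/85 + 3 = −2/85, so |z(2) − α| = 2/85.
|z(1) − α|² = 4/25.
Ratio = (2/85) / (4/25) = 5/34.

5/34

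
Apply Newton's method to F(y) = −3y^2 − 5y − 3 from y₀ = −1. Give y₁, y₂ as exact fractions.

F'(y) = −6y − 5.
F(−1) = −1, F'(−1) = 1, so y₁ = (−1) − (−1)/1 = 0.
F(0) = −3, F'(0) = −5, so y₂ = 0 − (−3)/(−5) = −3/5.

y₁ = 0, y₂ = −3/5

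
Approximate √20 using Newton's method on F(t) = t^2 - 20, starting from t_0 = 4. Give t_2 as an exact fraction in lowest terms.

161/36

F'(t) = 2t.
F(4) = -4, F'(4) = 8, so t_1 = 4 - (-4)/8 = 9/2.
F(9/2) = 1/4, F'(9/2) = 9, so t_2 = (9/2) - (1/4)/9 = 161/36.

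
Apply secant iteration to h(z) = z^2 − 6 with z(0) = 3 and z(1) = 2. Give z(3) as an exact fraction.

27/11

h(3) = 3, h(2) = −2. z(2) = 2 − (−2)·(2 − 3)/((−2) − 3) = 12/5.
h(2) = −2, h(12/5) = −6/25. z(3) = (12/5) − (−6/25)·((12/5) − 2)/((−6/25) − (−2)) = 27/11.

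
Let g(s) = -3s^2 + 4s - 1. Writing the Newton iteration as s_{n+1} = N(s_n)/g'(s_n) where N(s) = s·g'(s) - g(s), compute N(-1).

-2

g'(s) = -6s + 4.
N(s) = s·g'(s) - g(s) = s·(-6s + 4) - (-3s^2 + 4s - 1) = -3s^2 + 1.
N(-1) = -2.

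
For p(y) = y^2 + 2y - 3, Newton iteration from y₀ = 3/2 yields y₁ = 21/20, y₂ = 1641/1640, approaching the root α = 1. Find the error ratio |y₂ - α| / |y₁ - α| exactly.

1/82

y₁ - α = 21/20 - 1 = 1/20, so |y₁ - α| = 1/20.
y₂ - α = 1641/1640 - 1 = 1/1640, so |y₂ - α| = 1/1640.
Ratio = (1/1640) / (1/20) = 1/82.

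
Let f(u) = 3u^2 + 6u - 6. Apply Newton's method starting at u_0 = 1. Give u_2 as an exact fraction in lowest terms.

41/56

f'(u) = 6u + 6.
f(1) = 3, f'(1) = 12, so u_1 = 1 - 3/12 = 3/4.
f(3/4) = 3/16, f'(3/4) = 21/2, so u_2 = (3/4) - (3/16)/(21/2) = 41/56.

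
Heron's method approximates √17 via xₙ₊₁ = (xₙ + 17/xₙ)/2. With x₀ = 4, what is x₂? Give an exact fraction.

x₁ = (4 + 17/4)/2 = 33/8.
x₂ = (33/8 + 17/(33/8))/2 = 2177/528.

2177/528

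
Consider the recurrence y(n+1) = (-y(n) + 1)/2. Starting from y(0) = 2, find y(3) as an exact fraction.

1/8

y(1) = (-2 + 1)/2 = -1/2.
y(2) = (-(-1/2) + 1)/2 = 3/4.
y(3) = (-(3/4) + 1)/2 = 1/8.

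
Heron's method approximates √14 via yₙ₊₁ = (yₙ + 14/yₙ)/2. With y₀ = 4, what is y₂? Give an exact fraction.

y₁ = (4 + 14/4)/2 = 15/4.
y₂ = (15/4 + 14/(15/4))/2 = 449/120.

449/120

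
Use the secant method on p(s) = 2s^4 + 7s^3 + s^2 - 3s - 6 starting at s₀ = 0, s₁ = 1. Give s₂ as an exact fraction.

6/7

p(0) = -6, p(1) = 1. s₂ = 1 - 1·(1 - 0)/(1 - (-6)) = 6/7.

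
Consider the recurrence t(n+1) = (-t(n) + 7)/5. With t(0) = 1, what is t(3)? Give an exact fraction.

146/125

t(1) = (-1 + 7)/5 = 6/5.
t(2) = (-(6/5) + 7)/5 = 29/25.
t(3) = (-(29/25) + 7)/5 = 146/125.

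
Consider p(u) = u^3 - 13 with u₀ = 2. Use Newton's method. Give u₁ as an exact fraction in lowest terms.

29/12

p'(u) = 3u^2.
p(2) = -5, p'(2) = 12, so u₁ = 2 - (-5)/12 = 29/12.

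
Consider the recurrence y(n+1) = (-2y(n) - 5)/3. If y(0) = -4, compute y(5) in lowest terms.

y(1) = (-2·(-4) - 5)/3 = 1.
y(2) = (-2·1 - 5)/3 = -7/3.
y(3) = (-2·(-7/3) - 5)/3 = -1/9.
y(4) = (-2·(-1/9) - 5)/3 = -43/27.
y(5) = (-2·(-43/27) - 5)/3 = -49/81.

-49/81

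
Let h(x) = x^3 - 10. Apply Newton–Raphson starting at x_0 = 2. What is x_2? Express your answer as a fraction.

h'(x) = 3x^2.
h(2) = -2, h'(2) = 12, so x_1 = 2 - (-2)/12 = 13/6.
h(13/6) = 37/216, h'(13/6) = 169/12, so x_2 = (13/6) - (37/216)/(169/12) = 3277/1521.

3277/1521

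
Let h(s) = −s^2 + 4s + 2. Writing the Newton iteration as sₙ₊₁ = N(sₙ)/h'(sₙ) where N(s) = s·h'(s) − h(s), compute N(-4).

−18

h'(s) = −2s + 4.
N(s) = s·h'(s) − h(s) = s·(−2s + 4) − (−s^2 + 4s + 2) = −s^2 − 2.
N(-4) = −18.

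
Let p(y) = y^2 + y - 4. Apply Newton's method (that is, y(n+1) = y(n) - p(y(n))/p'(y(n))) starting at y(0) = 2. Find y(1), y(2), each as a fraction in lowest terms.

y(1) = 8/5, y(2) = 164/105

p'(y) = 2y + 1.
p(2) = 2, p'(2) = 5, so y(1) = 2 - 2/5 = 8/5.
p(8/5) = 4/25, p'(8/5) = 21/5, so y(2) = (8/5) - (4/25)/(21/5) = 164/105.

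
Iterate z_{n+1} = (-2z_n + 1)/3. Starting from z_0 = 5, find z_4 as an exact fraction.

z_1 = (-2·5 + 1)/3 = -3.
z_2 = (-2·(-3) + 1)/3 = 7/3.
z_3 = (-2·(7/3) + 1)/3 = -11/9.
z_4 = (-2·(-11/9) + 1)/3 = 31/27.

31/27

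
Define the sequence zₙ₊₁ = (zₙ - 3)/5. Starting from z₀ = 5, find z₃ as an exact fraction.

z₁ = (5 - 3)/5 = 2/5.
z₂ = ((2/5) - 3)/5 = -13/25.
z₃ = ((-13/25) - 3)/5 = -88/125.

-88/125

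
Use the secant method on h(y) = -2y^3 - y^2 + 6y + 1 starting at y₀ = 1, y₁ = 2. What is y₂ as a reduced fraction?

15/11

h(1) = 4, h(2) = -7. y₂ = 2 - (-7)·(2 - 1)/((-7) - 4) = 15/11.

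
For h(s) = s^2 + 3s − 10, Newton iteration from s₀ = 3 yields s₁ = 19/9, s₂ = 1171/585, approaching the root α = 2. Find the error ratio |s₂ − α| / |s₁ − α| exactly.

s₁ − α = 19/9 − 2 = 1/9, so |s₁ − α| = 1/9.
s₂ − α = 1171/585 − 2 = 1/585, so |s₂ − α| = 1/585.
Ratio = (1/585) / (1/9) = 1/65.

1/65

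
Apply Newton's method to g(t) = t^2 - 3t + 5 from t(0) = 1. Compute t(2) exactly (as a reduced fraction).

g'(t) = 2t - 3.
g(1) = 3, g'(1) = -1, so t(1) = 1 - 3/(-1) = 4.
g(4) = 9, g'(4) = 5, so t(2) = 4 - 9/5 = 11/5.

11/5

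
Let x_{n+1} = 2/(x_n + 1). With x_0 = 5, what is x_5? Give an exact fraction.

x_1 = 2/(5 + 1) = 1/3.
x_2 = 2/(1/3 + 1) = 3/2.
x_3 = 2/(3/2 + 1) = 4/5.
x_4 = 2/(4/5 + 1) = 10/9.
x_5 = 2/(10/9 + 1) = 18/19.

18/19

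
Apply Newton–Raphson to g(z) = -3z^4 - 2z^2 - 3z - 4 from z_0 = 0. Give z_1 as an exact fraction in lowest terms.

g'(z) = -12z^3 - 4z - 3.
g(0) = -4, g'(0) = -3, so z_1 = 0 - (-4)/(-3) = -4/3.

-4/3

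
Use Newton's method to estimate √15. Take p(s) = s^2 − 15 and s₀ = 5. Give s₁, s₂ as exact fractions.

p'(s) = 2s.
p(5) = 10, p'(5) = 10, so s₁ = 5 − 10/10 = 4.
p(4) = 1, p'(4) = 8, so s₂ = 4 − 1/8 = 31/8.

s₁ = 4, s₂ = 31/8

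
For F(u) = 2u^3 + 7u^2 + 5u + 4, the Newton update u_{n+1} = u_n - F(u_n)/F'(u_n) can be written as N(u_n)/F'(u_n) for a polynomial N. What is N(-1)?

-1

F'(u) = 6u^2 + 14u + 5.
N(u) = u·F'(u) - F(u) = u·(6u^2 + 14u + 5) - (2u^3 + 7u^2 + 5u + 4) = 4u^3 + 7u^2 - 4.
N(-1) = -1.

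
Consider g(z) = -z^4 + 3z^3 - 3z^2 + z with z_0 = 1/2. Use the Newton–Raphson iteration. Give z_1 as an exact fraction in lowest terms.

g'(z) = -4z^3 + 9z^2 - 6z + 1.
g(1/2) = 1/16, g'(1/2) = -1/4, so z_1 = (1/2) - (1/16)/(-1/4) = 3/4.

3/4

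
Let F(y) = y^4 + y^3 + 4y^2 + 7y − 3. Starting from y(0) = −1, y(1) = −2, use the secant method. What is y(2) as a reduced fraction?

F(−1) = −6, F(−2) = 7. y(2) = (−2) − 7·((−2) − (−1))/(7 − (−6)) = −19/13.

−19/13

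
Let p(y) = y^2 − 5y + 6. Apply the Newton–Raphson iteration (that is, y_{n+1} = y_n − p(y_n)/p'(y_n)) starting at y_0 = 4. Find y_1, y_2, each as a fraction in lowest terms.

p'(y) = 2y − 5.
p(4) = 2, p'(4) = 3, so y_1 = 4 − 2/3 = 10/3.
p(10/3) = 4/9, p'(10/3) = 5/3, so y_2 = (10/3) − (4/9)/(5/3) = 46/15.

y_1 = 10/3, y_2 = 46/15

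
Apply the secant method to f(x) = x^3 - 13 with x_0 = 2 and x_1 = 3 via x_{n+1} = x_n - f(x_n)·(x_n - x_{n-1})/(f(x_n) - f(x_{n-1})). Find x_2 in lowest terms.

f(2) = -5, f(3) = 14. x_2 = 3 - 14·(3 - 2)/(14 - (-5)) = 43/19.

43/19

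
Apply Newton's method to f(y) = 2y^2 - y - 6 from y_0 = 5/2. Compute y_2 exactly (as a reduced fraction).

f'(y) = 4y - 1.
f(5/2) = 4, f'(5/2) = 9, so y_1 = (5/2) - 4/9 = 37/18.
f(37/18) = 32/81, f'(37/18) = 65/9, so y_2 = (37/18) - (32/81)/(65/9) = 2341/1170.

2341/1170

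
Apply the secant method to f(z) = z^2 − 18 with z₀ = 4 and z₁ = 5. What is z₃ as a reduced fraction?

f(4) = −2, f(5) = 7. z₂ = 5 − 7·(5 − 4)/(7 − (−2)) = 38/9.
f(5) = 7, f(38/9) = −14/81. z₃ = (38/9) − (−14/81)·((38/9) − 5)/((−14/81) − 7) = 352/83.

352/83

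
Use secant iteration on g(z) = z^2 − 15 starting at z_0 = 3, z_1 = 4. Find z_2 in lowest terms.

27/7

g(3) = −6, g(4) = 1. z_2 = 4 − 1·(4 − 3)/(1 − (−6)) = 27/7.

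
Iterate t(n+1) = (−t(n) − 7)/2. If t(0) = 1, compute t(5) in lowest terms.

t(1) = (−1 − 7)/2 = −4.
t(2) = (−(−4) − 7)/2 = −3/2.
t(3) = (−(−3/2) − 7)/2 = −11/4.
t(4) = (−(−11/4) − 7)/2 = −17/8.
t(5) = (−(−17/8) − 7)/2 = −39/16.

−39/16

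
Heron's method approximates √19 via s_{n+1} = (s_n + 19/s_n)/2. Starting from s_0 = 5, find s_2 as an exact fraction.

959/220

s_1 = (5 + 19/5)/2 = 22/5.
s_2 = (22/5 + 19/(22/5))/2 = 959/220.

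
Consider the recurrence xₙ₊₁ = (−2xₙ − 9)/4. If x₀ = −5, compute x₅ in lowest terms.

−89/64

x₁ = (−2·(−5) − 9)/4 = 1/4.
x₂ = (−2·(1/4) − 9)/4 = −19/8.
x₃ = (−2·(−19/8) − 9)/4 = −17/16.
x₄ = (−2·(−17/16) − 9)/4 = −55/32.
x₅ = (−2·(−55/32) − 9)/4 = −89/64.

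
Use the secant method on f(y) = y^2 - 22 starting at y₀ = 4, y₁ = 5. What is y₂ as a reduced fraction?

f(4) = -6, f(5) = 3. y₂ = 5 - 3·(5 - 4)/(3 - (-6)) = 14/3.

14/3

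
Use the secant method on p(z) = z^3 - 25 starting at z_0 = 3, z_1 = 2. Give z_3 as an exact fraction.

19255/6559

p(3) = 2, p(2) = -17. z_2 = 2 - (-17)·(2 - 3)/((-17) - 2) = 55/19.
p(2) = -17, p(55/19) = -5100/6859. z_3 = (55/19) - (-5100/6859)·((55/19) - 2)/((-5100/6859) - (-17)) = 19255/6559.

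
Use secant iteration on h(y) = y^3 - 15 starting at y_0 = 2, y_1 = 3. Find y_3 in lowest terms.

6395/2613

h(2) = -7, h(3) = 12. y_2 = 3 - 12·(3 - 2)/(12 - (-7)) = 45/19.
h(3) = 12, h(45/19) = -11760/6859. y_3 = (45/19) - (-11760/6859)·((45/19) - 3)/((-11760/6859) - 12) = 6395/2613.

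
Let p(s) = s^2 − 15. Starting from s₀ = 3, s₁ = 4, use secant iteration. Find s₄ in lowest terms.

p(3) = −6, p(4) = 1. s₂ = 4 − 1·(4 − 3)/(1 − (−6)) = 27/7.
p(4) = 1, p(27/7) = −6/49. s₃ = (27/7) − (−6/49)·((27/7) − 4)/((−6/49) − 1) = 213/55.
p(27/7) = −6/49, p(213/55) = −6/3025. s₄ = (213/55) − (−6/3025)·((213/55) − (27/7))/((−6/3025) − (−6/49)) = 1921/496.

1921/496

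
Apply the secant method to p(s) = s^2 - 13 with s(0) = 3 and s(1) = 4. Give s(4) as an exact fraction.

4799/1331

p(3) = -4, p(4) = 3. s(2) = 4 - 3·(4 - 3)/(3 - (-4)) = 25/7.
p(4) = 3, p(25/7) = -12/49. s(3) = (25/7) - (-12/49)·((25/7) - 4)/((-12/49) - 3) = 191/53.
p(25/7) = -12/49, p(191/53) = -36/2809. s(4) = (191/53) - (-36/2809)·((191/53) - (25/7))/((-36/2809) - (-12/49)) = 4799/1331.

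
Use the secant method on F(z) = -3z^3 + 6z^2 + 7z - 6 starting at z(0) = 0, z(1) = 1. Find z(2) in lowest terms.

3/5

F(0) = -6, F(1) = 4. z(2) = 1 - 4·(1 - 0)/(4 - (-6)) = 3/5.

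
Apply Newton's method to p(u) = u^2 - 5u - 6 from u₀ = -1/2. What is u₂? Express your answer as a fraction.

p'(u) = 2u - 5.
p(-1/2) = -13/4, p'(-1/2) = -6, so u₁ = (-1/2) - (-13/4)/(-6) = -25/24.
p(-25/24) = 169/576, p'(-25/24) = -85/12, so u₂ = (-25/24) - (169/576)/(-85/12) = -4081/4080.

-4081/4080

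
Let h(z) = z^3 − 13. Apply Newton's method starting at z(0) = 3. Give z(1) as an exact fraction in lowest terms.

67/27

h'(z) = 3z^2.
h(3) = 14, h'(3) = 27, so z(1) = 3 − 14/27 = 67/27.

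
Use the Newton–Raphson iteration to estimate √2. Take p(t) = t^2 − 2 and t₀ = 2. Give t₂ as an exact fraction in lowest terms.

p'(t) = 2t.
p(2) = 2, p'(2) = 4, so t₁ = 2 − 2/4 = 3/2.
p(3/2) = 1/4, p'(3/2) = 3, so t₂ = (3/2) − (1/4)/3 = 17/12.

17/12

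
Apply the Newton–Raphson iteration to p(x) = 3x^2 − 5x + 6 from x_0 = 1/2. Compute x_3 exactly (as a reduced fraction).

p'(x) = 6x − 5.
p(1/2) = 17/4, p'(1/2) = −2, so x_1 = (1/2) − (17/4)/(−2) = 21/8.
p(21/8) = 867/64, p'(21/8) = 43/4, so x_2 = (21/8) − (867/64)/(43/4) = 939/688.
p(939/688) = 2255067/473344, p'(939/688) = 1097/344, so x_3 = (939/688) − (2255067/473344)/(1097/344) = −194901/1509472.

−194901/1509472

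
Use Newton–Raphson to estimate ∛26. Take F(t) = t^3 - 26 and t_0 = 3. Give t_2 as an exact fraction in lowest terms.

767879/259200

F'(t) = 3t^2.
F(3) = 1, F'(3) = 27, so t_1 = 3 - 1/27 = 80/27.
F(80/27) = 242/19683, F'(80/27) = 6400/243, so t_2 = (80/27) - (242/19683)/(6400/243) = 767879/259200.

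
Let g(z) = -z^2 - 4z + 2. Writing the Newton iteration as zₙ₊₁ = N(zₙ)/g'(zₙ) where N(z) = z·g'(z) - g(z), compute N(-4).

-18

g'(z) = -2z - 4.
N(z) = z·g'(z) - g(z) = z·(-2z - 4) - (-z^2 - 4z + 2) = -z^2 - 2.
N(-4) = -18.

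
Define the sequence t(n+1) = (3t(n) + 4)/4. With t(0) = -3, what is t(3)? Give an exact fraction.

67/64

t(1) = (3·(-3) + 4)/4 = -5/4.
t(2) = (3·(-5/4) + 4)/4 = 1/16.
t(3) = (3·(1/16) + 4)/4 = 67/64.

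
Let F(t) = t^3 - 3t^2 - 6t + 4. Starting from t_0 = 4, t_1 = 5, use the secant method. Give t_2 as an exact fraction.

29/7

F(4) = -4, F(5) = 24. t_2 = 5 - 24·(5 - 4)/(24 - (-4)) = 29/7.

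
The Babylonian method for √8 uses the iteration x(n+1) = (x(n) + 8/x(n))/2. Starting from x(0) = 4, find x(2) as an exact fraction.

17/6

x(1) = (4 + 8/4)/2 = 3.
x(2) = (3 + 8/3)/2 = 17/6.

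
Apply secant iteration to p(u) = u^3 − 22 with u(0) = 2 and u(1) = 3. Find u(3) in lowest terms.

24946/8917

p(2) = −14, p(3) = 5. u(2) = 3 − 5·(3 − 2)/(5 − (−14)) = 52/19.
p(3) = 5, p(52/19) = −10290/6859. u(3) = (52/19) − (−10290/6859)·((52/19) − 3)/((−10290/6859) − 5) = 24946/8917.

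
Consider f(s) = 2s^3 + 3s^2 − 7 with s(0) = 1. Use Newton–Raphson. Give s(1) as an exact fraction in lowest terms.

f'(s) = 6s^2 + 6s.
f(1) = −2, f'(1) = 12, so s(1) = 1 − (−2)/12 = 7/6.

7/6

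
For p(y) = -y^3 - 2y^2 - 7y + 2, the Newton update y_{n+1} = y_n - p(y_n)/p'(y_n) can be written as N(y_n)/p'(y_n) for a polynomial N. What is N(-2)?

6

p'(y) = -3y^2 - 4y - 7.
N(y) = y·p'(y) - p(y) = y·(-3y^2 - 4y - 7) - (-y^3 - 2y^2 - 7y + 2) = -2y^3 - 2y^2 - 2.
N(-2) = 6.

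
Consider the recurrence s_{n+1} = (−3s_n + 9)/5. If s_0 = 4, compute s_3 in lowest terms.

s_1 = (−3·4 + 9)/5 = −3/5.
s_2 = (−3·(−3/5) + 9)/5 = 54/25.
s_3 = (−3·(54/25) + 9)/5 = 63/125.

63/125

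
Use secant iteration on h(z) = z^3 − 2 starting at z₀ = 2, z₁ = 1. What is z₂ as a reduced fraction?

h(2) = 6, h(1) = −1. z₂ = 1 − (−1)·(1 − 2)/((−1) − 6) = 8/7.

8/7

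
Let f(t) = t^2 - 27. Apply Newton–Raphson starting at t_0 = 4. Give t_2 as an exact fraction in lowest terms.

f'(t) = 2t.
f(4) = -11, f'(4) = 8, so t_1 = 4 - (-11)/8 = 43/8.
f(43/8) = 121/64, f'(43/8) = 43/4, so t_2 = (43/8) - (121/64)/(43/4) = 3577/688.

3577/688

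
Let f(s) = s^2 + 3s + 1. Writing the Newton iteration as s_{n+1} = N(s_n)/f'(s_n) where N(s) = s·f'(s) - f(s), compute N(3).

8

f'(s) = 2s + 3.
N(s) = s·f'(s) - f(s) = s·(2s + 3) - (s^2 + 3s + 1) = s^2 - 1.
N(3) = 8.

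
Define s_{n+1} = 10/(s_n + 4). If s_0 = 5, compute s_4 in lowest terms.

s_1 = 10/(5 + 4) = 10/9.
s_2 = 10/(10/9 + 4) = 45/23.
s_3 = 10/(45/23 + 4) = 230/137.
s_4 = 10/(230/137 + 4) = 685/389.

685/389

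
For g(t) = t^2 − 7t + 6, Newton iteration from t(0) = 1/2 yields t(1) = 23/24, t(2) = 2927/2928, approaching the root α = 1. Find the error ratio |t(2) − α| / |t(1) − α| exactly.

t(1) − α = 23/24 − 1 = −1/24, so |t(1) − α| = 1/24.
t(2) − α = 2927/2928 − 1 = −1/2928, so |t(2) − α| = 1/2928.
Ratio = (1/2928) / (1/24) = 1/122.

1/122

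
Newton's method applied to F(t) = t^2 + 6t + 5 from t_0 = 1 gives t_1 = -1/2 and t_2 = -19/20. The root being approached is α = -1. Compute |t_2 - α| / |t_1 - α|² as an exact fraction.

t_1 - α = -1/2 - (-1) = -1/2 + 1 = 1/2, so |t_1 - α| = 1/2.
t_2 - α = -19/20 - (-1) = -19/20 + 1 = 1/20, so |t_2 - α| = 1/20.
|t_1 - α|² = 1/4.
Ratio = (1/20) / (1/4) = 1/5.

1/5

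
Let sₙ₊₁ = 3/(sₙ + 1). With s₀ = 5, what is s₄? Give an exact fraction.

3/2

s₁ = 3/(5 + 1) = 1/2.
s₂ = 3/(1/2 + 1) = 2.
s₃ = 3/(2 + 1) = 1.
s₄ = 3/(1 + 1) = 3/2.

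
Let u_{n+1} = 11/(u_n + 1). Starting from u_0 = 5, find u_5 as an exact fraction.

2970/1183

u_1 = 11/(5 + 1) = 11/6.
u_2 = 11/(11/6 + 1) = 66/17.
u_3 = 11/(66/17 + 1) = 187/83.
u_4 = 11/(187/83 + 1) = 913/270.
u_5 = 11/(913/270 + 1) = 2970/1183.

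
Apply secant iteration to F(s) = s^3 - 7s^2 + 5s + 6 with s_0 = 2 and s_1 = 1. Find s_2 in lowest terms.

F(2) = -4, F(1) = 5. s_2 = 1 - 5·(1 - 2)/(5 - (-4)) = 14/9.

14/9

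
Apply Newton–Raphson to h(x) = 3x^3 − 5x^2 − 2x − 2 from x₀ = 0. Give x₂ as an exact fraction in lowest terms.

h'(x) = 9x^2 − 10x − 2.
h(0) = −2, h'(0) = −2, so x₁ = 0 − (−2)/(−2) = −1.
h(−1) = −8, h'(−1) = 17, so x₂ = (−1) − (−8)/17 = −9/17.

−9/17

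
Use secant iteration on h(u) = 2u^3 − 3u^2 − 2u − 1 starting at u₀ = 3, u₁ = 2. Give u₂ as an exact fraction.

h(3) = 20, h(2) = −1. u₂ = 2 − (−1)·(2 − 3)/((−1) − 20) = 43/21.

43/21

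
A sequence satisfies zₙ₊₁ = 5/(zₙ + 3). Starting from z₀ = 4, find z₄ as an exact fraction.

565/469

z₁ = 5/(4 + 3) = 5/7.
z₂ = 5/(5/7 + 3) = 35/26.
z₃ = 5/(35/26 + 3) = 130/113.
z₄ = 5/(130/113 + 3) = 565/469.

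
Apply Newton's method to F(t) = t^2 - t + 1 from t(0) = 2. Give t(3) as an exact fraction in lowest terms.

F'(t) = 2t - 1.
F(2) = 3, F'(2) = 3, so t(1) = 2 - 3/3 = 1.
F(1) = 1, F'(1) = 1, so t(2) = 1 - 1/1 = 0.
F(0) = 1, F'(0) = -1, so t(3) = 0 - 1/(-1) = 1.

1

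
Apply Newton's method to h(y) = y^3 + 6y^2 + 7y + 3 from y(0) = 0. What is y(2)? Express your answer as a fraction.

h'(y) = 3y^2 + 12y + 7.
h(0) = 3, h'(0) = 7, so y(1) = 0 − 3/7 = −3/7.
h(−3/7) = 351/343, h'(−3/7) = 118/49, so y(2) = (−3/7) − (351/343)/(118/49) = −705/826.

−705/826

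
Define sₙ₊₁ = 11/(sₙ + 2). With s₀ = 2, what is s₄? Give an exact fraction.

902/373

s₁ = 11/(2 + 2) = 11/4.
s₂ = 11/(11/4 + 2) = 44/19.
s₃ = 11/(44/19 + 2) = 209/82.
s₄ = 11/(209/82 + 2) = 902/373.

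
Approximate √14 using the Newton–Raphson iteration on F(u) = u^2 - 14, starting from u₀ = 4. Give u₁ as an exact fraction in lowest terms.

15/4

F'(u) = 2u.
F(4) = 2, F'(4) = 8, so u₁ = 4 - 2/8 = 15/4.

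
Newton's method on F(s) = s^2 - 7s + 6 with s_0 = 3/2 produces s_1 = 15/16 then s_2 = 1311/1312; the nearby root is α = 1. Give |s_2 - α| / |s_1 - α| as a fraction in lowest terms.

s_1 - α = 15/16 - 1 = -1/16, so |s_1 - α| = 1/16.
s_2 - α = 1311/1312 - 1 = -1/1312, so |s_2 - α| = 1/1312.
Ratio = (1/1312) / (1/16) = 1/82.

1/82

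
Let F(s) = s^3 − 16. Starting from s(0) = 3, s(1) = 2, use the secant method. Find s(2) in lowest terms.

46/19

F(3) = 11, F(2) = −8. s(2) = 2 − (−8)·(2 − 3)/((−8) − 11) = 46/19.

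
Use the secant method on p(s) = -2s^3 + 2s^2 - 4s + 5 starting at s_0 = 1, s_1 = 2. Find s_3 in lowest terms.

1010/901

p(1) = 1, p(2) = -11. s_2 = 2 - (-11)·(2 - 1)/((-11) - 1) = 13/12.
p(2) = -11, p(13/12) = 407/864. s_3 = (13/12) - (407/864)·((13/12) - 2)/((407/864) - (-11)) = 1010/901.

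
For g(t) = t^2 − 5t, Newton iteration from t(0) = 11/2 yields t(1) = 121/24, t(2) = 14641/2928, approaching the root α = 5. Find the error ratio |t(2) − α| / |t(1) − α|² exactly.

t(1) − α = 121/24 − 5 = 1/24, so |t(1) − α| = 1/24.
t(2) − α = 14641/2928 − 5 = 1/2928, so |t(2) − α| = 1/2928.
|t(1) − α|² = 1/576.
Ratio = (1/2928) / (1/576) = 12/61.

12/61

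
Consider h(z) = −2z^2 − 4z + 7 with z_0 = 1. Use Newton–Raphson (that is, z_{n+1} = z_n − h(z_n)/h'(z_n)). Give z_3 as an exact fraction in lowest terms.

351969/313888

h'(z) = −4z − 4.
h(1) = 1, h'(1) = −8, so z_1 = 1 − 1/(−8) = 9/8.
h(9/8) = −1/32, h'(9/8) = −17/2, so z_2 = (9/8) − (−1/32)/(−17/2) = 305/272.
h(305/272) = −1/36992, h'(305/272) = −577/68, so z_3 = (305/272) − (−1/36992)/(−577/68) = 351969/313888.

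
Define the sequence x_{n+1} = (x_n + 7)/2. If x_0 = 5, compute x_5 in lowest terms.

111/16

x_1 = (5 + 7)/2 = 6.
x_2 = (6 + 7)/2 = 13/2.
x_3 = ((13/2) + 7)/2 = 27/4.
x_4 = ((27/4) + 7)/2 = 55/8.
x_5 = ((55/8) + 7)/2 = 111/16.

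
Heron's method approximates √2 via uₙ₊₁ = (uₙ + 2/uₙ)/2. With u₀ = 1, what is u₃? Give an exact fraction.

577/408

u₁ = (1 + 2/1)/2 = 3/2.
u₂ = (3/2 + 2/(3/2))/2 = 17/12.
u₃ = (17/12 + 2/(17/12))/2 = 577/408.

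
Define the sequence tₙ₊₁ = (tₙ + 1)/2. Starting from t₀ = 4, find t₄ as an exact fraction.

t₁ = (4 + 1)/2 = 5/2.
t₂ = ((5/2) + 1)/2 = 7/4.
t₃ = ((7/4) + 1)/2 = 11/8.
t₄ = ((11/8) + 1)/2 = 19/16.

19/16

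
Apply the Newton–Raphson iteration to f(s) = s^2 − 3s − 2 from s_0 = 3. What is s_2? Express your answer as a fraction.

f'(s) = 2s − 3.
f(3) = −2, f'(3) = 3, so s_1 = 3 − (−2)/3 = 11/3.
f(11/3) = 4/9, f'(11/3) = 13/3, so s_2 = (11/3) − (4/9)/(13/3) = 139/39.

139/39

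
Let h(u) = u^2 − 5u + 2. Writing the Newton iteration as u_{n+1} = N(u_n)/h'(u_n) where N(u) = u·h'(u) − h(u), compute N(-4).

14

h'(u) = 2u − 5.
N(u) = u·h'(u) − h(u) = u·(2u − 5) − (u^2 − 5u + 2) = u^2 − 2.
N(-4) = 14.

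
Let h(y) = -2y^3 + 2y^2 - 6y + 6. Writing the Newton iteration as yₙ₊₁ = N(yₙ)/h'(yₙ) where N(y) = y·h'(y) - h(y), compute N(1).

-8

h'(y) = -6y^2 + 4y - 6.
N(y) = y·h'(y) - h(y) = y·(-6y^2 + 4y - 6) - (-2y^3 + 2y^2 - 6y + 6) = -4y^3 + 2y^2 - 6.
N(1) = -8.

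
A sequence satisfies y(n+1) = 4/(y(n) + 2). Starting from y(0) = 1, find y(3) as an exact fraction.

y(1) = 4/(1 + 2) = 4/3.
y(2) = 4/(4/3 + 2) = 6/5.
y(3) = 4/(6/5 + 2) = 5/4.

5/4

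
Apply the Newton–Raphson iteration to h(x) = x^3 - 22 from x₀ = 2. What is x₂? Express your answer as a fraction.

9235/3249

h'(x) = 3x^2.
h(2) = -14, h'(2) = 12, so x₁ = 2 - (-14)/12 = 19/6.
h(19/6) = 2107/216, h'(19/6) = 361/12, so x₂ = (19/6) - (2107/216)/(361/12) = 9235/3249.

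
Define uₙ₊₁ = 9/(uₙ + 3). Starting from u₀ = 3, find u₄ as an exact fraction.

15/8

u₁ = 9/(3 + 3) = 3/2.
u₂ = 9/(3/2 + 3) = 2.
u₃ = 9/(2 + 3) = 9/5.
u₄ = 9/(9/5 + 3) = 15/8.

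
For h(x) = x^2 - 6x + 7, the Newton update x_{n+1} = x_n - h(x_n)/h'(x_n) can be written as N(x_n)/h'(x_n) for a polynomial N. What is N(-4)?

h'(x) = 2x - 6.
N(x) = x·h'(x) - h(x) = x·(2x - 6) - (x^2 - 6x + 7) = x^2 - 7.
N(-4) = 9.

9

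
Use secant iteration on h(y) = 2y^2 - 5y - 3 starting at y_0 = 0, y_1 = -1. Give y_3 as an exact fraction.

h(0) = -3, h(-1) = 4. y_2 = (-1) - 4·((-1) - 0)/(4 - (-3)) = -3/7.
h(-1) = 4, h(-3/7) = -24/49. y_3 = (-3/7) - (-24/49)·((-3/7) - (-1))/((-24/49) - 4) = -27/55.

-27/55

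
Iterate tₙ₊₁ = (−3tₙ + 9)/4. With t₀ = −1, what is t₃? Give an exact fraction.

t₁ = (−3·(−1) + 9)/4 = 3.
t₂ = (−3·3 + 9)/4 = 0.
t₃ = (−3·0 + 9)/4 = 9/4.

9/4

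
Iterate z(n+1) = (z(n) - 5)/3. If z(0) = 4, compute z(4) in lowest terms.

z(1) = (4 - 5)/3 = -1/3.
z(2) = ((-1/3) - 5)/3 = -16/9.
z(3) = ((-16/9) - 5)/3 = -61/27.
z(4) = ((-61/27) - 5)/3 = -196/81.

-196/81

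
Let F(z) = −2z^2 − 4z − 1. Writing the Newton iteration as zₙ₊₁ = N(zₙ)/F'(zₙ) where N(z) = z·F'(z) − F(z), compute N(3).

F'(z) = −4z − 4.
N(z) = z·F'(z) − F(z) = z·(−4z − 4) − (−2z^2 − 4z − 1) = −2z^2 + 1.
N(3) = −17.

−17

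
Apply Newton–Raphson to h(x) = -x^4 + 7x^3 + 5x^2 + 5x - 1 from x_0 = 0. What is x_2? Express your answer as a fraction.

h'(x) = -4x^3 + 21x^2 + 10x + 5.
h(0) = -1, h'(0) = 5, so x_1 = 0 - (-1)/5 = 1/5.
h(1/5) = 159/625, h'(1/5) = 976/125, so x_2 = (1/5) - (159/625)/(976/125) = 817/4880.

817/4880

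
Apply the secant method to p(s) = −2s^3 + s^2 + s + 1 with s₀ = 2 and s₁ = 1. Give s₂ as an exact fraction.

p(2) = −9, p(1) = 1. s₂ = 1 − 1·(1 − 2)/(1 − (−9)) = 11/10.

11/10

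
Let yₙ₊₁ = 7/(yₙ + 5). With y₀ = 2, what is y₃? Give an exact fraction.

y₁ = 7/(2 + 5) = 1.
y₂ = 7/(1 + 5) = 7/6.
y₃ = 7/(7/6 + 5) = 42/37.

42/37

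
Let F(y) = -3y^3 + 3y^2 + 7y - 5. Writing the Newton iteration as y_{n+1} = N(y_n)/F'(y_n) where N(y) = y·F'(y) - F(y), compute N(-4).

F'(y) = -9y^2 + 6y + 7.
N(y) = y·F'(y) - F(y) = y·(-9y^2 + 6y + 7) - (-3y^3 + 3y^2 + 7y - 5) = -6y^3 + 3y^2 + 5.
N(-4) = 437.

437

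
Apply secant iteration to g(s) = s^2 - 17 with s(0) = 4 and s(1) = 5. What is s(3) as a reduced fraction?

169/41

g(4) = -1, g(5) = 8. s(2) = 5 - 8·(5 - 4)/(8 - (-1)) = 37/9.
g(5) = 8, g(37/9) = -8/81. s(3) = (37/9) - (-8/81)·((37/9) - 5)/((-8/81) - 8) = 169/41.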